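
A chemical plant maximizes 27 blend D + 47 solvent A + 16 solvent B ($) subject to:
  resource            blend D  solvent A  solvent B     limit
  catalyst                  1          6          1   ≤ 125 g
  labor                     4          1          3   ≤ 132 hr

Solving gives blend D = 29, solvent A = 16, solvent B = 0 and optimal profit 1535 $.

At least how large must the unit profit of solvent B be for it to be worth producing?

Both catalyst and labor are binding at x*.
Dual feasibility on the basic columns requires 1·y_catalyst + 4·y_labor = 27, 6·y_catalyst + 1·y_labor = 47.
→ y_catalyst = 7 and y_labor = 5.
solvent B enters the basis when its profit ≥ yᵀa₃ = 7·1 + 5·3 = 22.

22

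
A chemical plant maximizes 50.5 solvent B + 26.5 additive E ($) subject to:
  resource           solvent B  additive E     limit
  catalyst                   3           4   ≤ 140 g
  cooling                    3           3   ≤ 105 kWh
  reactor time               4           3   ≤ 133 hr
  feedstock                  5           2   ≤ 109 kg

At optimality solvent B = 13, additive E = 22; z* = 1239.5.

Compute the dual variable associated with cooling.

3.5

At the optimum: catalyst uses 127 of 140 (slack = 13); cooling uses 105 of 105 (binding); reactor time uses 118 of 133 (slack = 15); feedstock uses 109 of 109 (binding).
Slack constraints have shadow price 0 (complementary slackness).
The binding rows give the dual system: 3·y_cooling + 5·y_feedstock = 50.5 and 3·y_cooling + 2·y_feedstock = 26.5.
This yields shadow prices y_cooling = 3.5, y_feedstock = 8.
Shadow price of cooling = 3.5.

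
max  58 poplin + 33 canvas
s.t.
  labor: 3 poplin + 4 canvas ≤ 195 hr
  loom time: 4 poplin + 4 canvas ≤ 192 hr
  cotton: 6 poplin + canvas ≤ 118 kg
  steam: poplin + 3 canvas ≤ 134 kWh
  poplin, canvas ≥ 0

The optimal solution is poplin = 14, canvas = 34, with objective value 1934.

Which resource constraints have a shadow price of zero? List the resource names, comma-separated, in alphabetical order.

labor, steam

labor: 178/195 (slack 17)
loom time: 192/192 (binding)
cotton: 118/118 (binding)
steam: 116/134 (slack 18)
By complementary slackness, a constraint with positive slack has shadow price 0 → labor, steam.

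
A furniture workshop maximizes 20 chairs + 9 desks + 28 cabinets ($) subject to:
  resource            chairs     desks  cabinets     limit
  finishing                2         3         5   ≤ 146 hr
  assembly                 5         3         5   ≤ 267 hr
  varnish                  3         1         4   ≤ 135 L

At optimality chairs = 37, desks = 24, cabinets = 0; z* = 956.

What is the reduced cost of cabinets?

Check each constraint at x*: finishing 146/146 (tight); assembly 257/267 (slack 10); varnish 135/135 (tight).
By complementary slackness, y = 0 for the non-binding constraint.
Dual feasibility on the basic columns requires 2·y_finishing + 3·y_varnish = 20, 3·y_finishing + 1·y_varnish = 9.
→ y_finishing = 1 and y_varnish = 6.
Reduced cost of cabinets: c₃ − yᵀa₃ = 28 − (1·5 + 6·4) = 28 − 29 = -1.

-1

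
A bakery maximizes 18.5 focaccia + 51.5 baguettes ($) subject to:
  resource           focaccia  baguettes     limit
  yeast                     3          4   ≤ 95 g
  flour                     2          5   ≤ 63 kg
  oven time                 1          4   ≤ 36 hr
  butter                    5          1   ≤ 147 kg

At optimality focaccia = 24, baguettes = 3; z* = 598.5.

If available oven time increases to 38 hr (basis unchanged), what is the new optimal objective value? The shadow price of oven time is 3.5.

Δb = 2, so new z* = 598.5 + (3.5)·(2) = 598.5 + 7 = 605.5.

605.5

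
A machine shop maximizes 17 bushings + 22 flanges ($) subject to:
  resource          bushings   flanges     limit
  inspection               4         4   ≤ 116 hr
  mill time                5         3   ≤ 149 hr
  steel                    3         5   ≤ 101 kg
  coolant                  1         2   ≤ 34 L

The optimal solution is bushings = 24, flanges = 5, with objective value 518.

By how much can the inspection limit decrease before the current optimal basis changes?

48

Binding constraints: inspection, coolant. The basis is B = [[4,4],[1,2]] with det 4.
Per unit decrease in inspection, x* moves by d = (-0.5, 0.25).
The basis stays optimal until bushings reaches 0; allowable decrease = 48 hr.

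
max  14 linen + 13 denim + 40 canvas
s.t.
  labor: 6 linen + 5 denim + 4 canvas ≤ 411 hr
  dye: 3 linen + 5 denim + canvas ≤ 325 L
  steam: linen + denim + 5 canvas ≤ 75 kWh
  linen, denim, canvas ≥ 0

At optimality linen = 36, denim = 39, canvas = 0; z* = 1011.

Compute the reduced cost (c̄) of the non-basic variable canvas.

Check each constraint at x*: labor 411/411 (tight); dye 303/325 (slack 22); steam 75/75 (tight).
Slack constraints have shadow price 0 (complementary slackness).
From A_Bᵀ y = c: 6·y_labor + 1·y_steam = 14; 5·y_labor + 1·y_steam = 13.
Solving: y_labor = 1, y_steam = 8.
Reduced cost of canvas: c₃ − yᵀa₃ = 40 − (1·4 + 8·5) = 40 − 44 = -4.

-4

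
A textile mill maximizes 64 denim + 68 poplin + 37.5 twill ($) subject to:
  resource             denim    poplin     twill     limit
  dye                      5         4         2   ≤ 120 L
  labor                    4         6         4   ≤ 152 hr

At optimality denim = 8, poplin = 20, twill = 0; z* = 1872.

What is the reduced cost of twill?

-2.5

Both dye and labor are binding at x*.
Dual feasibility on the basic columns requires 5·y_dye + 4·y_labor = 64, 4·y_dye + 6·y_labor = 68.
This yields shadow prices y_dye = 8, y_labor = 6.
Reduced cost of twill: c₃ − yᵀa₃ = 37.5 − (8·2 + 6·4) = 37.5 − 40 = -2.5.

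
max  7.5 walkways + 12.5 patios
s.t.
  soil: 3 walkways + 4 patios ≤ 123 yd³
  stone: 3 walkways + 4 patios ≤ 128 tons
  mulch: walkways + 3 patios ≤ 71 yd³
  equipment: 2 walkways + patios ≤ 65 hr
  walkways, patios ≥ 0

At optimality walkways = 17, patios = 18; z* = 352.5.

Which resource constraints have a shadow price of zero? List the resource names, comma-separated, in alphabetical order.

soil: 123/123 (binding)
stone: 123/128 (slack 5)
mulch: 71/71 (binding)
equipment: 52/65 (slack 13)
By complementary slackness, a constraint with positive slack has shadow price 0 → equipment, stone.

equipment, stone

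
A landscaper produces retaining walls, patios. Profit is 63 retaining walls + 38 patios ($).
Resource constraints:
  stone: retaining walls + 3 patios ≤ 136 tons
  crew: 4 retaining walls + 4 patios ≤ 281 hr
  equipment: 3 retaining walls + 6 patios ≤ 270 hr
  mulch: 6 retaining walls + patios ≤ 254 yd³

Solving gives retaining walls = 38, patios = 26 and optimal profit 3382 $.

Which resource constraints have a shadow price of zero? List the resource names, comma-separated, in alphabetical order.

crew, stone

stone: 116/136 (slack 20)
crew: 256/281 (slack 25)
equipment: 270/270 (binding)
mulch: 254/254 (binding)
By complementary slackness, a constraint with positive slack has shadow price 0 → crew, stone.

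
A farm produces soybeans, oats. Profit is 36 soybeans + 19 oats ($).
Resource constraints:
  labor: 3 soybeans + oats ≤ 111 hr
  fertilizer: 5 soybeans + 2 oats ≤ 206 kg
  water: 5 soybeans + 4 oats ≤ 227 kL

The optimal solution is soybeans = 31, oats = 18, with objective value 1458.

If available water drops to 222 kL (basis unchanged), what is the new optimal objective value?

Binding: labor and water. Non-binding: fertilizer (15 unused).
By complementary slackness, y = 0 for the non-binding constraint.
From A_Bᵀ y = c: 3·y_labor + 5·y_water = 36; 1·y_labor + 4·y_water = 19.
→ y_labor = 7 and y_water = 3.
Δz = y_water·Δb = 3 × (-5) = -15, so new z* = 1458 − 15 = 1443.

1443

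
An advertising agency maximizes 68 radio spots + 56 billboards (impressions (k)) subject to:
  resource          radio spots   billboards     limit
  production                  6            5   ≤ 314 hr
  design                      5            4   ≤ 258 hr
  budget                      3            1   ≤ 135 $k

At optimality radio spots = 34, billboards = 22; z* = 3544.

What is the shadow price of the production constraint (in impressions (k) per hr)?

8

Binding: production and design. Non-binding: budget (11 unused).
Since budget is not tight, its dual is 0.
The binding rows give the dual system: 6·y_production + 5·y_design = 68 and 5·y_production + 4·y_design = 56.
This yields shadow prices y_production = 8, y_design = 4.
Shadow price of production = 8.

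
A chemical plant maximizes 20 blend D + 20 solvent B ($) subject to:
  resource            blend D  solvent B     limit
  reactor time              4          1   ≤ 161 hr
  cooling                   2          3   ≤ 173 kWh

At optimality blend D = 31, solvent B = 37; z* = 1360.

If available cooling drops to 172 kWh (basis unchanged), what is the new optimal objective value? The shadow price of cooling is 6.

1354

Δb = -1, so new z* = 1360 + (6)·(-1) = 1360 − 6 = 1354.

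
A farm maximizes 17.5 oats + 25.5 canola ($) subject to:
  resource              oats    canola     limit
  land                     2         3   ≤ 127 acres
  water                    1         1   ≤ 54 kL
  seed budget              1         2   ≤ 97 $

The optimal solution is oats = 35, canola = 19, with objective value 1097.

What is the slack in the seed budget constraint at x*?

24

seed budget used = 1·35 + 2·19 = 73; slack = 97 − 73 = 24.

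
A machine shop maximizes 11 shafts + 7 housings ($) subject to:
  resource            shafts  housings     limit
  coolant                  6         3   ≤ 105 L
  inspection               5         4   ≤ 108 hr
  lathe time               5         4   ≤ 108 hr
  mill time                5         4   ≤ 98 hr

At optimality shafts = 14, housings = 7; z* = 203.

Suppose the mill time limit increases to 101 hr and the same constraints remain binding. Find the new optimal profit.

206

At the optimum: coolant uses 105 of 105 (binding); inspection uses 98 of 108 (slack = 10); lathe time uses 98 of 108 (slack = 10); mill time uses 98 of 98 (binding).
Since inspection, lathe time are not tight, their duals are 0.
From A_Bᵀ y = c: 6·y_coolant + 5·y_mill time = 11; 3·y_coolant + 4·y_mill time = 7.
Solving: y_coolant = 1, y_mill time = 1.
Δz = y_mill time·Δb = 1 × (3) = 3, so new z* = 203 + 3 = 206.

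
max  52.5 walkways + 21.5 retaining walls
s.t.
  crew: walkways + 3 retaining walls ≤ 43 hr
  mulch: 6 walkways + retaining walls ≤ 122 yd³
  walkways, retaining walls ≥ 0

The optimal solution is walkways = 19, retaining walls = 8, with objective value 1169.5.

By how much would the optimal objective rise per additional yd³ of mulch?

8

Both crew and mulch are binding at x*.
From A_Bᵀ y = c: 1·y_crew + 6·y_mulch = 52.5; 3·y_crew + 1·y_mulch = 21.5.
→ y_crew = 4.5 and y_mulch = 8.
Shadow price of mulch = 8.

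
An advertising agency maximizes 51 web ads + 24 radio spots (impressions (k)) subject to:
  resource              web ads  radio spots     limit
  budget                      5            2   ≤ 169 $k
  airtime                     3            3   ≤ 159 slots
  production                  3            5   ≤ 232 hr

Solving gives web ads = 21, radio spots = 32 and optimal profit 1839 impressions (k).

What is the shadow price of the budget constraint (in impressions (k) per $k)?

Binding: budget and airtime. Non-binding: production (9 unused).
Slack constraints have shadow price 0 (complementary slackness).
From A_Bᵀ y = c: 5·y_budget + 3·y_airtime = 51; 2·y_budget + 3·y_airtime = 24.
Solving: y_budget = 9, y_airtime = 2.
Shadow price of budget = 9.

9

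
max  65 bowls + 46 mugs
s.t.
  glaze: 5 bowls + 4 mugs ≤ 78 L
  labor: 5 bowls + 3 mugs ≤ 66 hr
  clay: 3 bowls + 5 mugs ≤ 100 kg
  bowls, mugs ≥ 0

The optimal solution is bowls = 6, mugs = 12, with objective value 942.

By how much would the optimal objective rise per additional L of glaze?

Check each constraint at x*: glaze 78/78 (tight); labor 66/66 (tight); clay 78/100 (slack 22).
Since clay is not tight, its dual is 0.
Dual feasibility on the basic columns requires 5·y_glaze + 5·y_labor = 65, 4·y_glaze + 3·y_labor = 46.
Solving: y_glaze = 7, y_labor = 6.
Shadow price of glaze = 7.

7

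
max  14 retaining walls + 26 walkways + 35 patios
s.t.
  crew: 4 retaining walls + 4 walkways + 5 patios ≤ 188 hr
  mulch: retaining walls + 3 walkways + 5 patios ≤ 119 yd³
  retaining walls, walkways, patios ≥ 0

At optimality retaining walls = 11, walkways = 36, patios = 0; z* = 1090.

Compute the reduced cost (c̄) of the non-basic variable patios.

-5

Both crew and mulch are binding at x*.
Dual feasibility on the basic columns requires 4·y_crew + 1·y_mulch = 14, 4·y_crew + 3·y_mulch = 26.
Solving: y_crew = 2, y_mulch = 6.
Reduced cost of patios: c₃ − yᵀa₃ = 35 − (2·5 + 6·5) = 35 − 40 = -5.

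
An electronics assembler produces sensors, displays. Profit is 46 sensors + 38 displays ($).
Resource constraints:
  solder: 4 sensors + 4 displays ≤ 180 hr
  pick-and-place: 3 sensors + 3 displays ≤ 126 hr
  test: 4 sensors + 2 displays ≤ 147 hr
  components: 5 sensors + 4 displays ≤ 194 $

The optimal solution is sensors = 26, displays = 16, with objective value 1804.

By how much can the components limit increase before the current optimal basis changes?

5.5

Binding constraints: pick-and-place, components. The basis is B = [[3,3],[5,4]] with det -3.
Per unit increase in components, x* moves by d = (1, -1).
The basis stays optimal until test becomes binding; allowable increase = 5.5 $.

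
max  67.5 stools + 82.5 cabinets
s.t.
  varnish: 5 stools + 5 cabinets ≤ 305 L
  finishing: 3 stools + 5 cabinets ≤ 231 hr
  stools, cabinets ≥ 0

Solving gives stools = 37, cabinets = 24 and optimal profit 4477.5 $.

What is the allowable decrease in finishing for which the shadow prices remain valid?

Binding constraints: varnish, finishing. The basis is B = [[5,5],[3,5]] with det 10.
Per unit decrease in finishing, x* moves by d = (0.5, -0.5).
The basis stays optimal until cabinets reaches 0; allowable decrease = 48 hr.

48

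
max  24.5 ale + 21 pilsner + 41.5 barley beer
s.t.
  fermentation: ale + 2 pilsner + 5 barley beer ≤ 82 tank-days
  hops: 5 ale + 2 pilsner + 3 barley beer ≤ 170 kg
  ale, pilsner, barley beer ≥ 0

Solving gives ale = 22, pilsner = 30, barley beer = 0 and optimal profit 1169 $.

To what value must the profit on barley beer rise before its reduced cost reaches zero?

At the optimum: fermentation uses 82 of 82 (binding); hops uses 170 of 170 (binding).
Dual feasibility on the basic columns requires 1·y_fermentation + 5·y_hops = 24.5, 2·y_fermentation + 2·y_hops = 21.
This yields shadow prices y_fermentation = 7, y_hops = 3.5.
barley beer enters the basis when its profit ≥ yᵀa₃ = 7·5 + 3.5·3 = 45.5.

45.5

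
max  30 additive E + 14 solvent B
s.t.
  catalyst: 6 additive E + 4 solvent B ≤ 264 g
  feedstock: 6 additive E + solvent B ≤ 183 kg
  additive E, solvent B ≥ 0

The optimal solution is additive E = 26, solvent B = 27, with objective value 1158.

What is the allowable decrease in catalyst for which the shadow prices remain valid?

Binding constraints: catalyst, feedstock. The basis is B = [[6,4],[6,1]] with det -18.
Per unit decrease in catalyst, x* moves by d = (0.0556, -0.3333).
The basis stays optimal until solvent B reaches 0; allowable decrease = 81 g.

81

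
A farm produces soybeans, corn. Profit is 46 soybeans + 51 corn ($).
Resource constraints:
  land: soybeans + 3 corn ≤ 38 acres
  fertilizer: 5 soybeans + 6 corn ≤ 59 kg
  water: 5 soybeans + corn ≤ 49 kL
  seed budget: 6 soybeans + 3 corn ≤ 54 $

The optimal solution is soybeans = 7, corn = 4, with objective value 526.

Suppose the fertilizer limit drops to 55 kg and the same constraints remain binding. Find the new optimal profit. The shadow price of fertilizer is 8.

Δb = -4, so new z* = 526 + (8)·(-4) = 526 − 32 = 494.

494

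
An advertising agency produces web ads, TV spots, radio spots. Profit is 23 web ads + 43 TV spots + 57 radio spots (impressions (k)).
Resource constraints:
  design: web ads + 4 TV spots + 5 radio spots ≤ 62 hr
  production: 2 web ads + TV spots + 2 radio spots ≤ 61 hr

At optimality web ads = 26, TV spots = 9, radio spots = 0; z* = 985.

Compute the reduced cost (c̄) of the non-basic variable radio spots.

-2

Check each constraint at x*: design 62/62 (tight); production 61/61 (tight).
Dual feasibility on the basic columns requires 1·y_design + 2·y_production = 23, 4·y_design + 1·y_production = 43.
→ y_design = 9 and y_production = 7.
Reduced cost of radio spots: c₃ − yᵀa₃ = 57 − (9·5 + 7·2) = 57 − 59 = -2.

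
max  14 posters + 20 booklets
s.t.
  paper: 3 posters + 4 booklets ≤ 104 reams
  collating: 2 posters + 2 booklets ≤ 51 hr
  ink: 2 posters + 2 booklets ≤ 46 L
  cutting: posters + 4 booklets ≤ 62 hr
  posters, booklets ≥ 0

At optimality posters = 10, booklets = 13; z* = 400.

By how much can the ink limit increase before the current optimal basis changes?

5

Binding constraints: ink, cutting. The basis is B = [[2,2],[1,4]] with det 6.
Per unit increase in ink, x* moves by d = (0.6667, -0.1667).
The basis stays optimal until collating becomes binding; allowable increase = 5 L.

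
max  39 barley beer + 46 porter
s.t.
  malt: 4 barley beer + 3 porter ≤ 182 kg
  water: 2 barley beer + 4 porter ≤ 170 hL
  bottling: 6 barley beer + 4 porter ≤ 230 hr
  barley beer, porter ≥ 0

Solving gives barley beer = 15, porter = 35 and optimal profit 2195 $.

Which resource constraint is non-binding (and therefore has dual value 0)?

malt: 165/182 (slack 17)
water: 170/170 (binding)
bottling: 230/230 (binding)
By complementary slackness, a constraint with positive slack has shadow price 0 → malt.

malt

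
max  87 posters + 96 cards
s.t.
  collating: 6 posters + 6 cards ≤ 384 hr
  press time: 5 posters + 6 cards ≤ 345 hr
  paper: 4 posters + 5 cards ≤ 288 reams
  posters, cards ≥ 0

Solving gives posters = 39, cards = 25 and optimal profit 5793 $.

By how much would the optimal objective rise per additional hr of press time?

9

At the optimum: collating uses 384 of 384 (binding); press time uses 345 of 345 (binding); paper uses 281 of 288 (slack = 7).
Slack constraints have shadow price 0 (complementary slackness).
From A_Bᵀ y = c: 6·y_collating + 5·y_press time = 87; 6·y_collating + 6·y_press time = 96.
Solving: y_collating = 7, y_press time = 9.
Shadow price of press time = 9.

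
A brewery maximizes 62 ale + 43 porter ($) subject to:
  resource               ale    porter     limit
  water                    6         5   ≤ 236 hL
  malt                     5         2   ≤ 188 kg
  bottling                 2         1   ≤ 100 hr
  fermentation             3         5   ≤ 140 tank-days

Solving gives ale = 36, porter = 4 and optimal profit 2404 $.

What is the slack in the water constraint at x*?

water used = 6·36 + 5·4 = 236; slack = 236 − 236 = 0.

0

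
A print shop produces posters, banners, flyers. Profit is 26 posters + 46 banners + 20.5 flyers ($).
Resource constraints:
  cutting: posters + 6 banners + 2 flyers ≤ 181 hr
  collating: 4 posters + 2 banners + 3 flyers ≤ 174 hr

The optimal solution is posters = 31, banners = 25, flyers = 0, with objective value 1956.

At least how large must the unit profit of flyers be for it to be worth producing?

27

Check each constraint at x*: cutting 181/181 (tight); collating 174/174 (tight).
Dual feasibility on the basic columns requires 1·y_cutting + 4·y_collating = 26, 6·y_cutting + 2·y_collating = 46.
This yields shadow prices y_cutting = 6, y_collating = 5.
flyers enters the basis when its profit ≥ yᵀa₃ = 6·2 + 5·3 = 27.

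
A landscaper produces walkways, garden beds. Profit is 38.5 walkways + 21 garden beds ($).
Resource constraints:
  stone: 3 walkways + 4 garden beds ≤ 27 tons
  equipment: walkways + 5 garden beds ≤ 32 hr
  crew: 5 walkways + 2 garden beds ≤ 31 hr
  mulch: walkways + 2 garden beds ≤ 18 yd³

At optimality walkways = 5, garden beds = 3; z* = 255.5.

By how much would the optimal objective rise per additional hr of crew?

6.5

At the optimum: stone uses 27 of 27 (binding); equipment uses 20 of 32 (slack = 12); crew uses 31 of 31 (binding); mulch uses 11 of 18 (slack = 7).
By complementary slackness, y = 0 for the non-binding constraints.
The binding rows give the dual system: 3·y_stone + 5·y_crew = 38.5 and 4·y_stone + 2·y_crew = 21.
This yields shadow prices y_stone = 2, y_crew = 6.5.
Shadow price of crew = 6.5.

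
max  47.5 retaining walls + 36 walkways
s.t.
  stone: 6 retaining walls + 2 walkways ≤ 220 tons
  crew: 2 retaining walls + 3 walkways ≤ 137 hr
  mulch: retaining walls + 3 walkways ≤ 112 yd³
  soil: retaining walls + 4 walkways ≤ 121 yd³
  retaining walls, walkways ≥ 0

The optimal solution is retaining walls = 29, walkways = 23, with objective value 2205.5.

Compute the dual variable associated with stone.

7

Binding: stone and soil. Non-binding: crew (10 unused), mulch (14 unused).
By complementary slackness, y = 0 for the non-binding constraints.
The binding rows give the dual system: 6·y_stone + 1·y_soil = 47.5 and 2·y_stone + 4·y_soil = 36.
→ y_stone = 7 and y_soil = 5.5.
Shadow price of stone = 7.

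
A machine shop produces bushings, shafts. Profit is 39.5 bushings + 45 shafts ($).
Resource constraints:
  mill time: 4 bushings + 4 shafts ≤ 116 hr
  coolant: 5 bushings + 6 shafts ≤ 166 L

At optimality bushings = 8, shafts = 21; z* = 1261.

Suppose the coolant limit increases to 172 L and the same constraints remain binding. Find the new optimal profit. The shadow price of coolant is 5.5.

1294

Δb = 6, so new z* = 1261 + (5.5)·(6) = 1261 + 33 = 1294.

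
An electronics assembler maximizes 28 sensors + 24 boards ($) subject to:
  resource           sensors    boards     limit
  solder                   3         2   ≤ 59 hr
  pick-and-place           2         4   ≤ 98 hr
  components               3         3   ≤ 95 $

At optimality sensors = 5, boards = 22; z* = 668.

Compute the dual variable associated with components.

At the optimum: solder uses 59 of 59 (binding); pick-and-place uses 98 of 98 (binding); components uses 81 of 95 (slack = 14).
By complementary slackness, y = 0 for the non-binding constraint.
Dual feasibility on the basic columns requires 3·y_solder + 2·y_pick-and-place = 28, 2·y_solder + 4·y_pick-and-place = 24.
This yields shadow prices y_solder = 8, y_pick-and-place = 2.
Shadow price of components = 0.

0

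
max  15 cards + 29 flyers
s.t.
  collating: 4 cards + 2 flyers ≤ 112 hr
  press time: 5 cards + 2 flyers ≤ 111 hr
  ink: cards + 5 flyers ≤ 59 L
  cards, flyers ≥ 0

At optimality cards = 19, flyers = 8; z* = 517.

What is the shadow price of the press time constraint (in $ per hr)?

At the optimum: collating uses 92 of 112 (slack = 20); press time uses 111 of 111 (binding); ink uses 59 of 59 (binding).
Slack constraints have shadow price 0 (complementary slackness).
From A_Bᵀ y = c: 5·y_press time + 1·y_ink = 15; 2·y_press time + 5·y_ink = 29.
This yields shadow prices y_press time = 2, y_ink = 5.
Shadow price of press time = 2.

2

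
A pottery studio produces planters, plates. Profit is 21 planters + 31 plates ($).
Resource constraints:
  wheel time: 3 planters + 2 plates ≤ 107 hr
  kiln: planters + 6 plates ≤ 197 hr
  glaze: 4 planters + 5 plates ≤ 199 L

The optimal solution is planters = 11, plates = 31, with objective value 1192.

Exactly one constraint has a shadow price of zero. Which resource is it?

wheel time: 95/107 (slack 12)
kiln: 197/197 (binding)
glaze: 199/199 (binding)
By complementary slackness, a constraint with positive slack has shadow price 0 → wheel time.

wheel time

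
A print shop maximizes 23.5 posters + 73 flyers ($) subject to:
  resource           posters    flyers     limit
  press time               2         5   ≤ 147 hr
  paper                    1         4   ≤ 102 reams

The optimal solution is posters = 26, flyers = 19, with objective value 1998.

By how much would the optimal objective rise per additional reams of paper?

Check each constraint at x*: press time 147/147 (tight); paper 102/102 (tight).
Dual feasibility on the basic columns requires 2·y_press time + 1·y_paper = 23.5, 5·y_press time + 4·y_paper = 73.
Solving: y_press time = 7, y_paper = 9.5.
Shadow price of paper = 9.5.

9.5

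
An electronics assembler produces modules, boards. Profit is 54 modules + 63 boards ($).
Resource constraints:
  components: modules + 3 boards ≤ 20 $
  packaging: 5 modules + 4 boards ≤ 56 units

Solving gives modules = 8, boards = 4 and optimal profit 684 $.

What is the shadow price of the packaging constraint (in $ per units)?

Check each constraint at x*: components 20/20 (tight); packaging 56/56 (tight).
The binding rows give the dual system: 1·y_components + 5·y_packaging = 54 and 3·y_components + 4·y_packaging = 63.
→ y_components = 9 and y_packaging = 9.
Shadow price of packaging = 9.

9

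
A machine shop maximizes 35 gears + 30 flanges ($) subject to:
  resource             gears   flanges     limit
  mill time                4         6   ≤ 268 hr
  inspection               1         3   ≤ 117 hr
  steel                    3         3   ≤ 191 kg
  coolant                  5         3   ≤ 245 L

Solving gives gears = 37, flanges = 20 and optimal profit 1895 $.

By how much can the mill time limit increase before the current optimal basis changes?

30

Binding constraints: mill time, coolant. The basis is B = [[4,6],[5,3]] with det -18.
Per unit increase in mill time, x* moves by d = (-0.1667, 0.2778).
The basis stays optimal until inspection becomes binding; allowable increase = 30 hr.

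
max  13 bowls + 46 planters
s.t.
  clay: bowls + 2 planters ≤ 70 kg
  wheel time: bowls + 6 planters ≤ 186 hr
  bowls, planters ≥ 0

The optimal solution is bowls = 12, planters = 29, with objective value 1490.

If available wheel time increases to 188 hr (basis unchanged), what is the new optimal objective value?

1500

At the optimum: clay uses 70 of 70 (binding); wheel time uses 186 of 186 (binding).
From A_Bᵀ y = c: 1·y_clay + 1·y_wheel time = 13; 2·y_clay + 6·y_wheel time = 46.
This yields shadow prices y_clay = 8, y_wheel time = 5.
Δz = y_wheel time·Δb = 5 × (2) = 10, so new z* = 1490 + 10 = 1500.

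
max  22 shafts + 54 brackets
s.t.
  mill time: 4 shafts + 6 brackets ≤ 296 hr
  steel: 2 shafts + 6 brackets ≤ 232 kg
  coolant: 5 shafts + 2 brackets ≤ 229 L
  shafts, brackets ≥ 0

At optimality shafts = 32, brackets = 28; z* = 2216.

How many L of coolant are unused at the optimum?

13

coolant used = 5·32 + 2·28 = 216; slack = 229 − 216 = 13.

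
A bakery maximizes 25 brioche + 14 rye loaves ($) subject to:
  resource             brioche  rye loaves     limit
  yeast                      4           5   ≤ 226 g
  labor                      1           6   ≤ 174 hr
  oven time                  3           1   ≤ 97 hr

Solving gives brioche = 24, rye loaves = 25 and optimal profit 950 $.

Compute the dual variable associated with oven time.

8

Binding: labor and oven time. Non-binding: yeast (5 unused).
Slack constraints have shadow price 0 (complementary slackness).
From A_Bᵀ y = c: 1·y_labor + 3·y_oven time = 25; 6·y_labor + 1·y_oven time = 14.
Solving: y_labor = 1, y_oven time = 8.
Shadow price of oven time = 8.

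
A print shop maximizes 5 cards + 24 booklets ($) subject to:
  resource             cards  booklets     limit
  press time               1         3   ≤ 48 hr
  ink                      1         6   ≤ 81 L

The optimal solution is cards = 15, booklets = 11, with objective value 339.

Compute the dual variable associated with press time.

Both press time and ink are binding at x*.
The binding rows give the dual system: 1·y_press time + 1·y_ink = 5 and 3·y_press time + 6·y_ink = 24.
→ y_press time = 2 and y_ink = 3.
Shadow price of press time = 2.

2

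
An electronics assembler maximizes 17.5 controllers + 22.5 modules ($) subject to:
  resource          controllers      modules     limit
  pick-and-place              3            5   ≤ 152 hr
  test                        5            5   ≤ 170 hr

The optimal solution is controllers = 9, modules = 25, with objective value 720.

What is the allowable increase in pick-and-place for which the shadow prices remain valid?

18

Binding constraints: pick-and-place, test. The basis is B = [[3,5],[5,5]] with det -10.
Per unit increase in pick-and-place, x* moves by d = (-0.5, 0.5).
The basis stays optimal until controllers reaches 0; allowable increase = 18 hr.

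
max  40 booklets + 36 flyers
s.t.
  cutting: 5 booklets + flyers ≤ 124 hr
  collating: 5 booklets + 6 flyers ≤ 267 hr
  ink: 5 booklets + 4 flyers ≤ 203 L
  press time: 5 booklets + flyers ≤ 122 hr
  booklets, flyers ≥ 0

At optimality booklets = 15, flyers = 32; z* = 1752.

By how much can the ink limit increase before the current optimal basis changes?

6

Binding constraints: collating, ink. The basis is B = [[5,6],[5,4]] with det -10.
Per unit increase in ink, x* moves by d = (0.6, -0.5).
The basis stays optimal until press time becomes binding; allowable increase = 6 L.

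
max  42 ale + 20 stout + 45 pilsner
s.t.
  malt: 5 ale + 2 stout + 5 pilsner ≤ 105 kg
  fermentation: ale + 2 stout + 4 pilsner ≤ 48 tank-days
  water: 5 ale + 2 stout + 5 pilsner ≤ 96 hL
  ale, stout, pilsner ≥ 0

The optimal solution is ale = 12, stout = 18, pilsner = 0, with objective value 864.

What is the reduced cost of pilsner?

Binding: fermentation and water. Non-binding: malt (9 unused).
Slack constraints have shadow price 0 (complementary slackness).
The binding rows give the dual system: 1·y_fermentation + 5·y_water = 42 and 2·y_fermentation + 2·y_water = 20.
This yields shadow prices y_fermentation = 2, y_water = 8.
Reduced cost of pilsner: c₃ − yᵀa₃ = 45 − (2·4 + 8·5) = 45 − 48 = -3.

-3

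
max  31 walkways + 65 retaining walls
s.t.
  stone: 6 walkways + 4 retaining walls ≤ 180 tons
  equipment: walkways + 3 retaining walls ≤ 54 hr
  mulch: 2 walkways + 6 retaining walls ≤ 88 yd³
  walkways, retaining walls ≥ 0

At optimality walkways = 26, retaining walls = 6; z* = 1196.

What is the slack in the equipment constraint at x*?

10

equipment used = 1·26 + 3·6 = 44; slack = 54 − 44 = 10.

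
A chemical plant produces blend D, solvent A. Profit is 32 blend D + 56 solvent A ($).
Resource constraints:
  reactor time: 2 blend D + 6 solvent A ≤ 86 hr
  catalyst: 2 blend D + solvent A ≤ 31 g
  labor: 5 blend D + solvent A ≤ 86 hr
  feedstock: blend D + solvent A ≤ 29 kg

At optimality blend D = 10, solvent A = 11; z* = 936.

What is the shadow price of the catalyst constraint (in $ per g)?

8

Binding: reactor time and catalyst. Non-binding: labor (25 unused), feedstock (8 unused).
Since labor, feedstock are not tight, their duals are 0.
From A_Bᵀ y = c: 2·y_reactor time + 2·y_catalyst = 32; 6·y_reactor time + 1·y_catalyst = 56.
Solving: y_reactor time = 8, y_catalyst = 8.
Shadow price of catalyst = 8.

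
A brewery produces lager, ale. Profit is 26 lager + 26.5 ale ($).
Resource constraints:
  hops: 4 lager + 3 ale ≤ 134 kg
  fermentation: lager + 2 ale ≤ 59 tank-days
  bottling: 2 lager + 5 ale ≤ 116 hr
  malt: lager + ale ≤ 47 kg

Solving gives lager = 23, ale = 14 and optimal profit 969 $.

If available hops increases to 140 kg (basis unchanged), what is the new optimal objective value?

1002

Check each constraint at x*: hops 134/134 (tight); fermentation 51/59 (slack 8); bottling 116/116 (tight); malt 37/47 (slack 10).
By complementary slackness, y = 0 for the non-binding constraints.
The binding rows give the dual system: 4·y_hops + 2·y_bottling = 26 and 3·y_hops + 5·y_bottling = 26.5.
Solving: y_hops = 5.5, y_bottling = 2.
Δz = y_hops·Δb = 5.5 × (6) = 33, so new z* = 969 + 33 = 1002.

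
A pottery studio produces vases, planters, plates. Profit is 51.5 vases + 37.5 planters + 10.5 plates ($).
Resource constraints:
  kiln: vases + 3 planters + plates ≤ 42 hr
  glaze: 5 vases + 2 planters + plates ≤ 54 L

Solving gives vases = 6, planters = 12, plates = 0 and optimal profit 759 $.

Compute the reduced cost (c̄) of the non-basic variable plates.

-5

At the optimum: kiln uses 42 of 42 (binding); glaze uses 54 of 54 (binding).
From A_Bᵀ y = c: 1·y_kiln + 5·y_glaze = 51.5; 3·y_kiln + 2·y_glaze = 37.5.
This yields shadow prices y_kiln = 6.5, y_glaze = 9.
Reduced cost of plates: c₃ − yᵀa₃ = 10.5 − (6.5·1 + 9·1) = 10.5 − 15.5 = -5.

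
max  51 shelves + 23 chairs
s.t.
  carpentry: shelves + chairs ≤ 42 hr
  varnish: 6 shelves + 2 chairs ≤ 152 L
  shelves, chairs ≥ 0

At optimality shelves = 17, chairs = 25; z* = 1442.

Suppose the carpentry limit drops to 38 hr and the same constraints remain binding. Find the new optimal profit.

Check each constraint at x*: carpentry 42/42 (tight); varnish 152/152 (tight).
The binding rows give the dual system: 1·y_carpentry + 6·y_varnish = 51 and 1·y_carpentry + 2·y_varnish = 23.
→ y_carpentry = 9 and y_varnish = 7.
Δz = y_carpentry·Δb = 9 × (-4) = -36, so new z* = 1442 − 36 = 1406.

1406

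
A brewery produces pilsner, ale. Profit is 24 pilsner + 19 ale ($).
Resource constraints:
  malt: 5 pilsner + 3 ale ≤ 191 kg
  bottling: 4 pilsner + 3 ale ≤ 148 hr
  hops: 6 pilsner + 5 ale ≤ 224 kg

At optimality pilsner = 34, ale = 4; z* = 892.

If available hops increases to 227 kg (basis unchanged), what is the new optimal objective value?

Check each constraint at x*: malt 182/191 (slack 9); bottling 148/148 (tight); hops 224/224 (tight).
Slack constraints have shadow price 0 (complementary slackness).
The binding rows give the dual system: 4·y_bottling + 6·y_hops = 24 and 3·y_bottling + 5·y_hops = 19.
This yields shadow prices y_bottling = 3, y_hops = 2.
Δz = y_hops·Δb = 2 × (3) = 6, so new z* = 892 + 6 = 898.

898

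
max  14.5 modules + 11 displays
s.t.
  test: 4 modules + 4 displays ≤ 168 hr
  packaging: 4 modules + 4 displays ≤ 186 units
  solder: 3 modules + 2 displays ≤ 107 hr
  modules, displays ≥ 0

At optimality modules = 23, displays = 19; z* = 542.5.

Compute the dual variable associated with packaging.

0

Binding: test and solder. Non-binding: packaging (18 unused).
By complementary slackness, y = 0 for the non-binding constraint.
From A_Bᵀ y = c: 4·y_test + 3·y_solder = 14.5; 4·y_test + 2·y_solder = 11.
This yields shadow prices y_test = 1, y_solder = 3.5.
Shadow price of packaging = 0.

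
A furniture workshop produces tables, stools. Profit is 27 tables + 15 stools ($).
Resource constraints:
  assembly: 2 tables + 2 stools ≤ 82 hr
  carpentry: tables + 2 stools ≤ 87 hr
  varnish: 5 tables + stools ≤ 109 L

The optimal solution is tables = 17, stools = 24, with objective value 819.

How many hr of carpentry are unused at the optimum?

carpentry used = 1·17 + 2·24 = 65; slack = 87 − 65 = 22.

22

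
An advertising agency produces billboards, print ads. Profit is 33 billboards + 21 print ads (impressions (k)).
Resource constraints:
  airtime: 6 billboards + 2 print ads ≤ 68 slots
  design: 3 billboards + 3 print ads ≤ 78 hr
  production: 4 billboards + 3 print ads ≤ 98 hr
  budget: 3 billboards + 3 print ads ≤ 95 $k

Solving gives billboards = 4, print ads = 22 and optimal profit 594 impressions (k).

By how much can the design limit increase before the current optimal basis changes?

Binding constraints: airtime, design. The basis is B = [[6,2],[3,3]] with det 12.
Per unit increase in design, x* moves by d = (-0.1667, 0.5).
The basis stays optimal until budget becomes binding; allowable increase = 17 hr.

17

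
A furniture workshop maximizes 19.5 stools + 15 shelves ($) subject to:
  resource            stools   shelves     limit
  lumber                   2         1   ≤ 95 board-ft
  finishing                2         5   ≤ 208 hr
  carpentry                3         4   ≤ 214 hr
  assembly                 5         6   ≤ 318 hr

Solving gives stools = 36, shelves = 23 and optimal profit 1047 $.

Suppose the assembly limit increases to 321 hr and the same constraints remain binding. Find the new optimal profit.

Check each constraint at x*: lumber 95/95 (tight); finishing 187/208 (slack 21); carpentry 200/214 (slack 14); assembly 318/318 (tight).
Since finishing, carpentry are not tight, their duals are 0.
From A_Bᵀ y = c: 2·y_lumber + 5·y_assembly = 19.5; 1·y_lumber + 6·y_assembly = 15.
Solving: y_lumber = 6, y_assembly = 1.5.
Δz = y_assembly·Δb = 1.5 × (3) = 4.5, so new z* = 1047 + 4.5 = 1051.5.

1051.5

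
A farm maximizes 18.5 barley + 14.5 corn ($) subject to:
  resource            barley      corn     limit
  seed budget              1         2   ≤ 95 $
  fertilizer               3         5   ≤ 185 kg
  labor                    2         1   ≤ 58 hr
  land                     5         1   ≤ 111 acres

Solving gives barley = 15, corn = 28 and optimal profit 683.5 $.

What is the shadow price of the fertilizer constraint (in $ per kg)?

At the optimum: seed budget uses 71 of 95 (slack = 24); fertilizer uses 185 of 185 (binding); labor uses 58 of 58 (binding); land uses 103 of 111 (slack = 8).
Since seed budget, land are not tight, their duals are 0.
Dual feasibility on the basic columns requires 3·y_fertilizer + 2·y_labor = 18.5, 5·y_fertilizer + 1·y_labor = 14.5.
Solving: y_fertilizer = 1.5, y_labor = 7.
Shadow price of fertilizer = 1.5.

1.5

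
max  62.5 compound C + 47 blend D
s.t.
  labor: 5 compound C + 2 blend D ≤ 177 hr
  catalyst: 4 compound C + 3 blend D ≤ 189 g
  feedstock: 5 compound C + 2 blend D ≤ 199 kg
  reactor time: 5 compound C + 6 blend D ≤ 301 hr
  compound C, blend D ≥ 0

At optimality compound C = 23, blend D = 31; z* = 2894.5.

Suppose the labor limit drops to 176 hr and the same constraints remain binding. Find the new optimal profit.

Check each constraint at x*: labor 177/177 (tight); catalyst 185/189 (slack 4); feedstock 177/199 (slack 22); reactor time 301/301 (tight).
By complementary slackness, y = 0 for the non-binding constraints.
The binding rows give the dual system: 5·y_labor + 5·y_reactor time = 62.5 and 2·y_labor + 6·y_reactor time = 47.
Solving: y_labor = 7, y_reactor time = 5.5.
Δz = y_labor·Δb = 7 × (-1) = -7, so new z* = 2894.5 − 7 = 2887.5.

2887.5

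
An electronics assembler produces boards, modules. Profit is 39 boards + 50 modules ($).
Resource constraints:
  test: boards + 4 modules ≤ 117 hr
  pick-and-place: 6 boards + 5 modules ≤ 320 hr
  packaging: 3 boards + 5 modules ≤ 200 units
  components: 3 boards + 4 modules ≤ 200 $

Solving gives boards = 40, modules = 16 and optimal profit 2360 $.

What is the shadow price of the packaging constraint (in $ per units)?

7

Check each constraint at x*: test 104/117 (slack 13); pick-and-place 320/320 (tight); packaging 200/200 (tight); components 184/200 (slack 16).
By complementary slackness, y = 0 for the non-binding constraints.
From A_Bᵀ y = c: 6·y_pick-and-place + 3·y_packaging = 39; 5·y_pick-and-place + 5·y_packaging = 50.
→ y_pick-and-place = 3 and y_packaging = 7.
Shadow price of packaging = 7.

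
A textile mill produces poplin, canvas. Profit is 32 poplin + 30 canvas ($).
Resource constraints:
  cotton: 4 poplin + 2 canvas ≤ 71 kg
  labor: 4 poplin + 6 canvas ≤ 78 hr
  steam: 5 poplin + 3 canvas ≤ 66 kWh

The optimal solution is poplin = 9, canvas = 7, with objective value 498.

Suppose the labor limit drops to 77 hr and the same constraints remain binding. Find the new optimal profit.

At the optimum: cotton uses 50 of 71 (slack = 21); labor uses 78 of 78 (binding); steam uses 66 of 66 (binding).
Slack constraints have shadow price 0 (complementary slackness).
From A_Bᵀ y = c: 4·y_labor + 5·y_steam = 32; 6·y_labor + 3·y_steam = 30.
This yields shadow prices y_labor = 3, y_steam = 4.
Δz = y_labor·Δb = 3 × (-1) = -3, so new z* = 498 − 3 = 495.

495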